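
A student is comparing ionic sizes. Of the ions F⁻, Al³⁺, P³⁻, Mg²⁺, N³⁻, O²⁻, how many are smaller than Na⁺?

2

Work out protons and electrons: Al³⁺ has 10 e⁻ (Z=13), Mg²⁺ has 10 e⁻ (Z=12), Na⁺ has 10 e⁻ (Z=11), F⁻ has 10 e⁻ (Z=9), O²⁻ has 10 e⁻ (Z=8), N³⁻ has 10 e⁻ (Z=7), P³⁻ has 18 e⁻ (Z=15). Al³⁺ < Mg²⁺ (isoelectronic, higher Z=13 is smaller); Mg²⁺ < Na⁺ (both 10 e⁻, Z=12>11); Na⁺ < F⁻ (isoelectronic, higher Z=11 is smaller); F⁻ < O²⁻ (isoelectronic, higher Z=9 is smaller); O²⁻ < N³⁻ (isoelectronic, higher Z=8 is smaller); N³⁻ < P³⁻ (same group, 1 shell fewer).
Placing each against Na⁺: smaller — Al³⁺, Mg²⁺; larger — F⁻, O²⁻, N³⁻, P³⁻. So 2 are smaller.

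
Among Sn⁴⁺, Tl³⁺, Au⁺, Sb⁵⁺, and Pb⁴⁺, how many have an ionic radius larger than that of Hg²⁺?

Work out protons and electrons: Sb⁵⁺ (Z=51, 46 e⁻), Sn⁴⁺ (Z=50, 46 e⁻), Pb⁴⁺ (Z=82, 78 e⁻), Tl³⁺ (Z=81, 78 e⁻), Hg²⁺ (Z=80, 78 e⁻), Au⁺ (Z=79, 78 e⁻). Sb⁵⁺ < Sn⁴⁺ (isoelectronic, higher Z=51 is smaller); Sn⁴⁺ < Pb⁴⁺ (same group, period 5 vs 6); Pb⁴⁺ < Tl³⁺ (isoelectronic, higher Z=82 is smaller); Tl³⁺ < Hg²⁺ (isoelectronic, higher Z=81 is smaller); Hg²⁺ < Au⁺ (isoelectronic, higher Z=80 is smaller).
Relative to Hg²⁺, the ions that are larger are Au⁺. That's 1.

1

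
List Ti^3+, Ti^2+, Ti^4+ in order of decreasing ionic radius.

Ti^2+ > Ti^3+ > Ti^4+

Same element, different charge: the more highly charged cation has fewer electrons and a greater effective nuclear charge per electron, making Ti^4+ the smallest.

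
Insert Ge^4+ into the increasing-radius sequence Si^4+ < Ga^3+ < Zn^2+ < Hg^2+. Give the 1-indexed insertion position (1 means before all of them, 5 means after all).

First list Z and electron count for each: Si^4+ (Z=14, 10 e⁻), Ge^4+ (Z=32, 28 e⁻), Ga^3+ (Z=31, 28 e⁻), Zn^2+ (Z=30, 28 e⁻), Hg^2+ (Z=80, 78 e⁻). Si^4+ < Ge^4+ (same group, period 3 vs 4); Ge^4+ < Ga^3+ (isoelectronic, higher Z=32 is smaller); Ga^3+ < Zn^2+ (isoelectronic, higher Z=31 is smaller); Zn^2+ < Hg^2+ (same group, period 4 vs 6).
Merged order: Si^4+ < Ge^4+ < Ga^3+ < Zn^2+ < Hg^2+ — Ge^4+ is number 2.

2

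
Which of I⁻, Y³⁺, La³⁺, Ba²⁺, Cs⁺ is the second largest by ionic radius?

Work out protons and electrons: Y³⁺: 36 e⁻, Z=39, La³⁺: 54 e⁻, Z=57, Ba²⁺: 54 e⁻, Z=56, Cs⁺: 54 e⁻, Z=55, I⁻: 54 e⁻, Z=53. Y³⁺ < La³⁺ (same group, period 5 vs 6); La³⁺ < Ba²⁺ (both 54 e⁻, Z=57>56); Ba²⁺ < Cs⁺ (isoelectronic, higher Z=56 is smaller); Cs⁺ < I⁻ (both 54 e⁻, Z=55>53).
Full ascending order: Y³⁺ < La³⁺ < Ba²⁺ < Cs⁺ < I⁻. Counting from the largest, position 2 is Cs⁺.

Cs⁺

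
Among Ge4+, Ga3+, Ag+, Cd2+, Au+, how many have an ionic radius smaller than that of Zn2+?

2

Tabulating Z and e⁻: Ge4+ (Z=32, 28 e⁻), Ga3+ (Z=31, 28 e⁻), Zn2+ (Z=30, 28 e⁻), Cd2+ (Z=48, 46 e⁻), Ag+ (Z=47, 46 e⁻), Au+ (Z=79, 78 e⁻). Ge4+ < Ga3+ (both 28 e⁻, Z=32>31); Ga3+ < Zn2+ (isoelectronic, higher Z=31 is smaller); Zn2+ < Cd2+ (same group, period 4 vs 5); Cd2+ < Ag+ (both 46 e⁻, Z=48>47); Ag+ < Au+ (same group, period 5 vs 6).
Overall: Ge4+ < Ga3+ < Zn2+ < Cd2+ < Ag+ < Au+. Zn2+ has 2 below it and 3 above. Count: 2.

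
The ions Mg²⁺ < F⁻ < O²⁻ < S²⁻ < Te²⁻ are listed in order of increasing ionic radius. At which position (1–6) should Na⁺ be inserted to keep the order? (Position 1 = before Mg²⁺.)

2

Mg²⁺ has 10 e⁻ (Z=12), Na⁺ has 10 e⁻ (Z=11), F⁻ has 10 e⁻ (Z=9), O²⁻ has 10 e⁻ (Z=8), S²⁻ has 18 e⁻ (Z=16), Te²⁻ has 54 e⁻ (Z=52). Mg²⁺ < Na⁺ (both 10 e⁻, Z=12>11); Na⁺ < F⁻ (both 10 e⁻, Z=11>9); F⁻ < O²⁻ (isoelectronic, higher Z=9 is smaller); O²⁻ < S²⁻ (same group, 1 shell fewer); S²⁻ < Te²⁻ (same group, period 3 vs 5).
The complete sequence is Mg²⁺ < Na⁺ < F⁻ < O²⁻ < S²⁻ < Te²⁻. Na⁺ sits at position 2.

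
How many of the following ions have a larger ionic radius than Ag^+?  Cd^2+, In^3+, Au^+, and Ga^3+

Electron counts and nuclear charges: Ga^3+ has 28 e⁻ (Z=31), In^3+ has 46 e⁻ (Z=49), Cd^2+ has 46 e⁻ (Z=48), Ag^+ has 46 e⁻ (Z=47), Au^+ has 78 e⁻ (Z=79). Ga^3+ < In^3+ (same group, 1 shell fewer); In^3+ < Cd^2+ (both 46 e⁻, Z=49>48); Cd^2+ < Ag^+ (both 46 e⁻, Z=48>47); Ag^+ < Au^+ (same group, period 5 vs 6).
Overall: Ga^3+ < In^3+ < Cd^2+ < Ag^+ < Au^+. Ag^+ has 3 below it and 1 above. That's 1.

1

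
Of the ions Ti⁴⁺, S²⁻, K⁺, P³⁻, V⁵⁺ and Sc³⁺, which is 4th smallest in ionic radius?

K⁺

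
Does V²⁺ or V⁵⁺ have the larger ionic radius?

For a single element, ionic radius drops as positive charge rises — V⁵⁺ < V²⁺.

V²⁺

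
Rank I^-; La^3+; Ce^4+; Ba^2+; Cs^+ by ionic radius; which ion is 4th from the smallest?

These species are isoelectronic with 54 electrons. The only difference is the number of protons: Ce^4+ (Z=58), La^3+ (Z=57), Ba^2+ (Z=56), Cs^+ (Z=55), I^- (Z=53). The strongest nuclear pull (Ce^4+) gives the smallest ion.
So the order is Ce^4+ < La^3+ < Ba^2+ < Cs^+ < I^-; the 4th-smallest ion is Cs^+.

Cs^+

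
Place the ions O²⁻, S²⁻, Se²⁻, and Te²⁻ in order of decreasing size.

These ions sit in one column with identical charge. Each step down the periodic table adds a principal shell, increasing the radius.

Te²⁻ > Se²⁻ > S²⁻ > O²⁻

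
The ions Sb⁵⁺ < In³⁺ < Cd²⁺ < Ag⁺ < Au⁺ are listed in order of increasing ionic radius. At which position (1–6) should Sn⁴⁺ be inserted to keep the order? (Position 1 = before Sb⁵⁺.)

2

Work out protons and electrons: Sb⁵⁺ (Z=51, 46 e⁻), Sn⁴⁺ (Z=50, 46 e⁻), In³⁺ (Z=49, 46 e⁻), Cd²⁺ (Z=48, 46 e⁻), Ag⁺ (Z=47, 46 e⁻), Au⁺ (Z=79, 78 e⁻). Sb⁵⁺ < Sn⁴⁺ (isoelectronic, higher Z=51 is smaller); Sn⁴⁺ < In³⁺ (isoelectronic, higher Z=50 is smaller); In³⁺ < Cd²⁺ (isoelectronic, higher Z=49 is smaller); Cd²⁺ < Ag⁺ (isoelectronic, higher Z=48 is smaller); Ag⁺ < Au⁺ (same group, 1 shell fewer).
With Sn⁴⁺ included the full order is Sb⁵⁺ < Sn⁴⁺ < In³⁺ < Cd²⁺ < Ag⁺ < Au⁺, so it takes position 2.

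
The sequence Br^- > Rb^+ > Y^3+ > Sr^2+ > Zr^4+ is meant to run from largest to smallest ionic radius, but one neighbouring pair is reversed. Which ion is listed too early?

Scanning neighbour by neighbour, only Y^3+/Sr^2+ violates a trend: both have 36 electrons but Z(Y)=39 > Z(Sr)=38, so Y^3+ should be the smaller of the two. That makes Y^3+ the one sitting a position early relative to where it belongs.

Y^3+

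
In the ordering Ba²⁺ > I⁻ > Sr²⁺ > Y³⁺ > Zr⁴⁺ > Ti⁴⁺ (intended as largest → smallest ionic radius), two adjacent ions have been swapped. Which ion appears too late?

I⁻

Check each adjacent pair. Ba²⁺ and I⁻ are reversed: Ba²⁺ and I⁻ share 54 electrons; the higher nuclear charge on Ba (Z=56) contracts it more, so Ba²⁺ < I⁻. No other neighbouring pair contradicts the periodic trends, so I⁻ is the ion listed too late.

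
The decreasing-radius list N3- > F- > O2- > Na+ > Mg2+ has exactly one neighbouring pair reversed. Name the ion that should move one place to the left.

Check each adjacent pair. F- and O2- are reversed: they are isoelectronic (10 e⁻) and F has more protons than O (9 vs 8), making F- smaller. No other neighbouring pair contradicts the periodic trends, so O2- is the ion listed too late.

O2-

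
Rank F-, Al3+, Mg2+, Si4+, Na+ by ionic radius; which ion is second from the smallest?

Each ion has 10 electrons. The ranking follows nuclear charge in reverse — greater Z gives a smaller radius. Si4+ (Z=14), Al3+ (Z=13), Mg2+ (Z=12), Na+ (Z=11), F- (Z=9).
That gives Si4+ < Al3+ < Mg2+ < Na+ < F-. From the smallest end, number 2 is Al3+.

Al3+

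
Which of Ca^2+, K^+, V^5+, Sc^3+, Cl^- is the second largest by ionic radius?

All of these have 18 electrons (isoelectronic). With the same electron cloud, the ion with the most protons pulls it in tightest. Nuclear charges: V^5+ (Z=23), Sc^3+ (Z=21), Ca^2+ (Z=20), K^+ (Z=19), Cl^- (Z=17). Highest Z is smallest.
So the order is V^5+ < Sc^3+ < Ca^2+ < K^+ < Cl^-; the 2nd-largest ion is K^+.

K^+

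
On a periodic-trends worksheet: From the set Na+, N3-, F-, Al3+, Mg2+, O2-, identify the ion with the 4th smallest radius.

Isoelectronic series (10 e⁻ each). Size is set by nuclear charge: more protons means a smaller ion. Al3+ (Z=13), Mg2+ (Z=12), Na+ (Z=11), F- (Z=9), O2- (Z=8), N3- (Z=7).
Full ascending order: Al3+ < Mg2+ < Na+ < F- < O2- < N3-. Counting from the smallest, position 4 is F-.

F-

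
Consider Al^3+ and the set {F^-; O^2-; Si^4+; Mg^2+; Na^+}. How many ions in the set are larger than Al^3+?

4

Isoelectronic series (10 e⁻ each). Size is set by nuclear charge: more protons means a smaller ion. Si^4+ (Z=14), Al^3+ (Z=13), Mg^2+ (Z=12), Na^+ (Z=11), F^- (Z=9), O^2- (Z=8).
Ordering all of them (including Al^3+) by radius gives Si^4+ < Al^3+ < Mg^2+ < Na^+ < F^- < O^2-. That's 4.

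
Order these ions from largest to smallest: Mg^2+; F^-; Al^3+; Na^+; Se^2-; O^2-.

Se^2- > O^2- > F^- > Na^+ > Mg^2+ > Al^3+

Al^3+ has 10 e⁻ (Z=13), Mg^2+ has 10 e⁻ (Z=12), Na^+ has 10 e⁻ (Z=11), F^- has 10 e⁻ (Z=9), O^2- has 10 e⁻ (Z=8), Se^2- has 36 e⁻ (Z=34). Al^3+ < Mg^2+ (isoelectronic, higher Z=13 is smaller); Mg^2+ < Na^+ (isoelectronic, higher Z=12 is smaller); Na^+ < F^- (both 10 e⁻, Z=11>9); F^- < O^2- (both 10 e⁻, Z=9>8); O^2- < Se^2- (same group, period 2 vs 4).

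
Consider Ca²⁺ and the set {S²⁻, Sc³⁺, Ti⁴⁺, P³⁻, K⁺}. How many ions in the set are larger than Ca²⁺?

3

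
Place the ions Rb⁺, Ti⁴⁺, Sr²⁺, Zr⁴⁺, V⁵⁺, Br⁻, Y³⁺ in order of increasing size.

V⁵⁺ < Ti⁴⁺ < Zr⁴⁺ < Y³⁺ < Sr²⁺ < Rb⁺ < Br⁻

Tabulating Z and e⁻: V⁵⁺ has 18 e⁻ (Z=23), Ti⁴⁺ has 18 e⁻ (Z=22), Zr⁴⁺ has 36 e⁻ (Z=40), Y³⁺ has 36 e⁻ (Z=39), Sr²⁺ has 36 e⁻ (Z=38), Rb⁺ has 36 e⁻ (Z=37), Br⁻ has 36 e⁻ (Z=35). V⁵⁺ < Ti⁴⁺ (isoelectronic, higher Z=23 is smaller); Ti⁴⁺ < Zr⁴⁺ (same group, period 4 vs 5); Zr⁴⁺ < Y³⁺ (isoelectronic, higher Z=40 is smaller); Y³⁺ < Sr²⁺ (both 36 e⁻, Z=39>38); Sr²⁺ < Rb⁺ (both 36 e⁻, Z=38>37); Rb⁺ < Br⁻ (both 36 e⁻, Z=37>35).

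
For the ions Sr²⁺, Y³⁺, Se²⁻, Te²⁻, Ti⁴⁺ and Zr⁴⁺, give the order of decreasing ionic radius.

Te²⁻ > Se²⁻ > Sr²⁺ > Y³⁺ > Zr⁴⁺ > Ti⁴⁺

First list Z and electron count for each: Ti⁴⁺ (Z=22, 18 e⁻), Zr⁴⁺ (Z=40, 36 e⁻), Y³⁺ (Z=39, 36 e⁻), Sr²⁺ (Z=38, 36 e⁻), Se²⁻ (Z=34, 36 e⁻), Te²⁻ (Z=52, 54 e⁻). Ti⁴⁺ < Zr⁴⁺ (same group, 1 shell fewer); Zr⁴⁺ < Y³⁺ (both 36 e⁻, Z=40>39); Y³⁺ < Sr²⁺ (both 36 e⁻, Z=39>38); Sr²⁺ < Se²⁻ (isoelectronic, higher Z=38 is smaller); Se²⁻ < Te²⁻ (same group, period 4 vs 5).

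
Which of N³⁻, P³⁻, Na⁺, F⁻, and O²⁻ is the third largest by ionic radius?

O²⁻

First list Z and electron count for each: Na⁺ (Z=11, 10 e⁻), F⁻ (Z=9, 10 e⁻), O²⁻ (Z=8, 10 e⁻), N³⁻ (Z=7, 10 e⁻), P³⁻ (Z=15, 18 e⁻). Na⁺ < F⁻ (isoelectronic, higher Z=11 is smaller); F⁻ < O²⁻ (both 10 e⁻, Z=9>8); O²⁻ < N³⁻ (isoelectronic, higher Z=8 is smaller); N³⁻ < P³⁻ (same group, 1 shell fewer).
That gives Na⁺ < F⁻ < O²⁻ < N³⁻ < P³⁻. From the largest end, number 3 is O²⁻.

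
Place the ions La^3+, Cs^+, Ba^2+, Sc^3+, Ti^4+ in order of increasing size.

Ti^4+ < Sc^3+ < La^3+ < Ba^2+ < Cs^+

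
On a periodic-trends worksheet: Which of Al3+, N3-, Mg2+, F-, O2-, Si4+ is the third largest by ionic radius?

F-

Isoelectronic series (10 e⁻ each). Size is set by nuclear charge: more protons means a smaller ion. Si4+ (Z=14), Al3+ (Z=13), Mg2+ (Z=12), F- (Z=9), O2- (Z=8), N3- (Z=7).
That gives Si4+ < Al3+ < Mg2+ < F- < O2- < N3-. From the largest end, number 3 is F-.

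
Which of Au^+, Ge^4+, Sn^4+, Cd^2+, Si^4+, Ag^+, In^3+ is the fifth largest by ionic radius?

Sn^4+

Electron counts and nuclear charges: Si^4+ (Z=14, 10 e⁻), Ge^4+ (Z=32, 28 e⁻), Sn^4+ (Z=50, 46 e⁻), In^3+ (Z=49, 46 e⁻), Cd^2+ (Z=48, 46 e⁻), Ag^+ (Z=47, 46 e⁻), Au^+ (Z=79, 78 e⁻). Si^4+ < Ge^4+ (same group, 1 shell fewer); Ge^4+ < Sn^4+ (same group, 1 shell fewer); Sn^4+ < In^3+ (both 46 e⁻, Z=50>49); In^3+ < Cd^2+ (isoelectronic, higher Z=49 is smaller); Cd^2+ < Ag^+ (isoelectronic, higher Z=48 is smaller); Ag^+ < Au^+ (same group, period 5 vs 6).
That gives Si^4+ < Ge^4+ < Sn^4+ < In^3+ < Cd^2+ < Ag^+ < Au^+. From the largest end, number 5 is Sn^4+.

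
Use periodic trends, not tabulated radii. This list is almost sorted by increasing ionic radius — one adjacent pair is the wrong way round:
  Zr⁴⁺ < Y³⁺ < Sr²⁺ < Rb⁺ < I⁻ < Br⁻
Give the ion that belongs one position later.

I⁻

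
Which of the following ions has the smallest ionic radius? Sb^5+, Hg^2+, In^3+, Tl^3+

Tabulating Z and e⁻: Sb^5+ (Z=51, 46 e⁻), In^3+ (Z=49, 46 e⁻), Tl^3+ (Z=81, 78 e⁻), Hg^2+ (Z=80, 78 e⁻). Sb^5+ < In^3+ (both 46 e⁻, Z=51>49); In^3+ < Tl^3+ (same group, 1 shell fewer); Tl^3+ < Hg^2+ (both 78 e⁻, Z=81>80).

Sb^5+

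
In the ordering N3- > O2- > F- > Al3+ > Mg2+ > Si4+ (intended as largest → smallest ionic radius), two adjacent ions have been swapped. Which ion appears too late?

Check each adjacent pair. Al3+ and Mg2+ are reversed: Al3+ and Mg2+ share 10 electrons; the higher nuclear charge on Al (Z=13) contracts it more, so Al3+ < Mg2+. No other neighbouring pair contradicts the periodic trends, so Mg2+ is the ion listed too late.

Mg2+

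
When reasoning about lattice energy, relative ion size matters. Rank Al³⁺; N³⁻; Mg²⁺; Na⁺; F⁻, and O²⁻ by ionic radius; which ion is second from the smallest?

Mg²⁺

These species are isoelectronic with 10 electrons. The only difference is the number of protons: Al³⁺ (Z=13), Mg²⁺ (Z=12), Na⁺ (Z=11), F⁻ (Z=9), O²⁻ (Z=8), N³⁻ (Z=7). The strongest nuclear pull (Al³⁺) gives the smallest ion.
So the order is Al³⁺ < Mg²⁺ < Na⁺ < F⁻ < O²⁻ < N³⁻; the 2nd-smallest ion is Mg²⁺.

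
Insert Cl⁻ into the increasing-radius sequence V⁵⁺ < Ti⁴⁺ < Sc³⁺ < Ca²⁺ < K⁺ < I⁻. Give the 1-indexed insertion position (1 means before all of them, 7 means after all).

6

Electron counts and nuclear charges: V⁵⁺ has 18 e⁻ (Z=23), Ti⁴⁺ has 18 e⁻ (Z=22), Sc³⁺ has 18 e⁻ (Z=21), Ca²⁺ has 18 e⁻ (Z=20), K⁺ has 18 e⁻ (Z=19), Cl⁻ has 18 e⁻ (Z=17), I⁻ has 54 e⁻ (Z=53). V⁵⁺ < Ti⁴⁺ (isoelectronic, higher Z=23 is smaller); Ti⁴⁺ < Sc³⁺ (isoelectronic, higher Z=22 is smaller); Sc³⁺ < Ca²⁺ (both 18 e⁻, Z=21>20); Ca²⁺ < K⁺ (both 18 e⁻, Z=20>19); K⁺ < Cl⁻ (both 18 e⁻, Z=19>17); Cl⁻ < I⁻ (same group, 2 shells fewer).
The complete sequence is V⁵⁺ < Ti⁴⁺ < Sc³⁺ < Ca²⁺ < K⁺ < Cl⁻ < I⁻. Cl⁻ sits at position 6.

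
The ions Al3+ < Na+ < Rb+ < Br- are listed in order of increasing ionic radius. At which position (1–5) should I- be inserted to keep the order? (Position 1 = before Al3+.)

5

First list Z and electron count for each: Al3+ has 10 e⁻ (Z=13), Na+ has 10 e⁻ (Z=11), Rb+ has 36 e⁻ (Z=37), Br- has 36 e⁻ (Z=35), I- has 54 e⁻ (Z=53). Al3+ < Na+ (both 10 e⁻, Z=13>11); Na+ < Rb+ (same group, 2 shells fewer); Rb+ < Br- (isoelectronic, higher Z=37 is smaller); Br- < I- (same group, period 4 vs 5).
With I- included the full order is Al3+ < Na+ < Rb+ < Br- < I-, so it takes position 5.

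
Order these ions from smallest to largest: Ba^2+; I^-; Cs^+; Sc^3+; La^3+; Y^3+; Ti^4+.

Electron counts and nuclear charges: Ti^4+ (Z=22, 18 e⁻), Sc^3+ (Z=21, 18 e⁻), Y^3+ (Z=39, 36 e⁻), La^3+ (Z=57, 54 e⁻), Ba^2+ (Z=56, 54 e⁻), Cs^+ (Z=55, 54 e⁻), I^- (Z=53, 54 e⁻). Ti^4+ < Sc^3+ (both 18 e⁻, Z=22>21); Sc^3+ < Y^3+ (same group, period 4 vs 5); Y^3+ < La^3+ (same group, 1 shell fewer); La^3+ < Ba^2+ (both 54 e⁻, Z=57>56); Ba^2+ < Cs^+ (isoelectronic, higher Z=56 is smaller); Cs^+ < I^- (both 54 e⁻, Z=55>53).

Ti^4+ < Sc^3+ < Y^3+ < La^3+ < Ba^2+ < Cs^+ < I^-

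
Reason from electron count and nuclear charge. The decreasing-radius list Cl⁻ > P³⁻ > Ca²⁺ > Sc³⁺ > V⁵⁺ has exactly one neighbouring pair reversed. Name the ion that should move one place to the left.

Scanning neighbour by neighbour, only Cl⁻/P³⁻ violates a trend: both have 18 electrons but Z(Cl)=17 > Z(P)=15, so Cl⁻ should be the smaller of the two. That makes P³⁻ the one sitting a position late relative to where it belongs.

P³⁻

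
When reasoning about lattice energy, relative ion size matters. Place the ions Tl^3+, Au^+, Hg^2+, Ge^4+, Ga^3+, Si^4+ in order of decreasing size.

Au^+ > Hg^2+ > Tl^3+ > Ga^3+ > Ge^4+ > Si^4+

Tabulating Z and e⁻: Si^4+: 10 e⁻, Z=14, Ge^4+: 28 e⁻, Z=32, Ga^3+: 28 e⁻, Z=31, Tl^3+: 78 e⁻, Z=81, Hg^2+: 78 e⁻, Z=80, Au^+: 78 e⁻, Z=79. Si^4+ < Ge^4+ (same group, 1 shell fewer); Ge^4+ < Ga^3+ (isoelectronic, higher Z=32 is smaller); Ga^3+ < Tl^3+ (same group, period 4 vs 6); Tl^3+ < Hg^2+ (both 78 e⁻, Z=81>80); Hg^2+ < Au^+ (both 78 e⁻, Z=80>79).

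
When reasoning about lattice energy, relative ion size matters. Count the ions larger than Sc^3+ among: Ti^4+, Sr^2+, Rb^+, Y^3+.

Work out protons and electrons: Ti^4+: 18 e⁻, Z=22, Sc^3+: 18 e⁻, Z=21, Y^3+: 36 e⁻, Z=39, Sr^2+: 36 e⁻, Z=38, Rb^+: 36 e⁻, Z=37. Ti^4+ < Sc^3+ (both 18 e⁻, Z=22>21); Sc^3+ < Y^3+ (same group, 1 shell fewer); Y^3+ < Sr^2+ (isoelectronic, higher Z=39 is smaller); Sr^2+ < Rb^+ (both 36 e⁻, Z=38>37).
Relative to Sc^3+, the ions that are larger are Y^3+, Sr^2+, Rb^+. That's 3.

3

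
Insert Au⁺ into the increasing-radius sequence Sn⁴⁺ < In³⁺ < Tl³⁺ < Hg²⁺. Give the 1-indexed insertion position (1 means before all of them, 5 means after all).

Sn⁴⁺ has 46 e⁻ (Z=50), In³⁺ has 46 e⁻ (Z=49), Tl³⁺ has 78 e⁻ (Z=81), Hg²⁺ has 78 e⁻ (Z=80), Au⁺ has 78 e⁻ (Z=79). Sn⁴⁺ < In³⁺ (isoelectronic, higher Z=50 is smaller); In³⁺ < Tl³⁺ (same group, period 5 vs 6); Tl³⁺ < Hg²⁺ (both 78 e⁻, Z=81>80); Hg²⁺ < Au⁺ (isoelectronic, higher Z=80 is smaller).
The complete sequence is Sn⁴⁺ < In³⁺ < Tl³⁺ < Hg²⁺ < Au⁺. Au⁺ sits at position 5.

5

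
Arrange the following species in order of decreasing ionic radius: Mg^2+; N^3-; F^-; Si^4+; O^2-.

N^3- > O^2- > F^- > Mg^2+ > Si^4+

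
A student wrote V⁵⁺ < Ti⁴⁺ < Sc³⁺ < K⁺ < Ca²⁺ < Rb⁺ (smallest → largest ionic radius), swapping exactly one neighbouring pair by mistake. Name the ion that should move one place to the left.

Ca²⁺

The pair K⁺, Ca²⁺ is the wrong way round — they are isoelectronic (18 e⁻) and Ca has more protons than K (20 vs 19), making Ca²⁺ smaller. All other adjacent pairs agree with periodic trends, so Ca²⁺ is the misplaced ion.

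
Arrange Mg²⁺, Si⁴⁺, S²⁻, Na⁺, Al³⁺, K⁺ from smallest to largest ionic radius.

Tabulating Z and e⁻: Si⁴⁺ has 10 e⁻ (Z=14), Al³⁺ has 10 e⁻ (Z=13), Mg²⁺ has 10 e⁻ (Z=12), Na⁺ has 10 e⁻ (Z=11), K⁺ has 18 e⁻ (Z=19), S²⁻ has 18 e⁻ (Z=16). Si⁴⁺ < Al³⁺ (both 10 e⁻, Z=14>13); Al³⁺ < Mg²⁺ (isoelectronic, higher Z=13 is smaller); Mg²⁺ < Na⁺ (isoelectronic, higher Z=12 is smaller); Na⁺ < K⁺ (same group, period 3 vs 4); K⁺ < S²⁻ (isoelectronic, higher Z=19 is smaller).

Si⁴⁺ < Al³⁺ < Mg²⁺ < Na⁺ < K⁺ < S²⁻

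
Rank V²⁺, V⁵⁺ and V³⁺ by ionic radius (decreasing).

For a single element, ionic radius drops as positive charge rises — V⁵⁺ < V²⁺.

V²⁺ > V³⁺ > V⁵⁺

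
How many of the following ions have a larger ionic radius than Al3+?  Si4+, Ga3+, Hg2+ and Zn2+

3

Tabulating Z and e⁻: Si4+ has 10 e⁻ (Z=14), Al3+ has 10 e⁻ (Z=13), Ga3+ has 28 e⁻ (Z=31), Zn2+ has 28 e⁻ (Z=30), Hg2+ has 78 e⁻ (Z=80). Si4+ < Al3+ (both 10 e⁻, Z=14>13); Al3+ < Ga3+ (same group, period 3 vs 4); Ga3+ < Zn2+ (both 28 e⁻, Z=31>30); Zn2+ < Hg2+ (same group, period 4 vs 6).
Ordering all of them (including Al3+) by radius gives Si4+ < Al3+ < Ga3+ < Zn2+ < Hg2+. That's 3.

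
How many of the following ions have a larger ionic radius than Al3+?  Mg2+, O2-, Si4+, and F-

3

These species are isoelectronic with 10 electrons. The only difference is the number of protons: Si4+ (Z=14), Al3+ (Z=13), Mg2+ (Z=12), F- (Z=9), O2- (Z=8). The strongest nuclear pull (Si4+) gives the smallest ion.
Relative to Al3+, the ions that are larger are Mg2+, F-, O2-. So 3 are larger.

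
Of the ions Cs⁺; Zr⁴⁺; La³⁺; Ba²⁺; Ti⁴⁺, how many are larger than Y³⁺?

Electron counts and nuclear charges: Ti⁴⁺: 18 e⁻, Z=22, Zr⁴⁺: 36 e⁻, Z=40, Y³⁺: 36 e⁻, Z=39, La³⁺: 54 e⁻, Z=57, Ba²⁺: 54 e⁻, Z=56, Cs⁺: 54 e⁻, Z=55. Ti⁴⁺ < Zr⁴⁺ (same group, period 4 vs 5); Zr⁴⁺ < Y³⁺ (isoelectronic, higher Z=40 is smaller); Y³⁺ < La³⁺ (same group, period 5 vs 6); La³⁺ < Ba²⁺ (both 54 e⁻, Z=57>56); Ba²⁺ < Cs⁺ (both 54 e⁻, Z=56>55).
Relative to Y³⁺, the ions that are larger are La³⁺, Ba²⁺, Cs⁺. So 3 are larger.

3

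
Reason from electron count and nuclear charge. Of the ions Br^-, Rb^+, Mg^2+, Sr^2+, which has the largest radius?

Br^-

Electron counts and nuclear charges: Mg^2+ has 10 e⁻ (Z=12), Sr^2+ has 36 e⁻ (Z=38), Rb^+ has 36 e⁻ (Z=37), Br^- has 36 e⁻ (Z=35). Mg^2+ < Sr^2+ (same group, period 3 vs 5); Sr^2+ < Rb^+ (isoelectronic, higher Z=38 is smaller); Rb^+ < Br^- (both 36 e⁻, Z=37>35).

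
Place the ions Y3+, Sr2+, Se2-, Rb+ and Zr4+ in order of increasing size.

These species are isoelectronic with 36 electrons. The only difference is the number of protons: Zr4+ (Z=40), Y3+ (Z=39), Sr2+ (Z=38), Rb+ (Z=37), Se2- (Z=34). The strongest nuclear pull (Zr4+) gives the smallest ion.

Zr4+ < Y3+ < Sr2+ < Rb+ < Se2-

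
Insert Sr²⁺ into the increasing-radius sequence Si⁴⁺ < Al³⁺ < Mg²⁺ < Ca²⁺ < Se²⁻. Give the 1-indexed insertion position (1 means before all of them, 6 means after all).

Si⁴⁺ has 10 e⁻ (Z=14), Al³⁺ has 10 e⁻ (Z=13), Mg²⁺ has 10 e⁻ (Z=12), Ca²⁺ has 18 e⁻ (Z=20), Sr²⁺ has 36 e⁻ (Z=38), Se²⁻ has 36 e⁻ (Z=34). Si⁴⁺ < Al³⁺ (isoelectronic, higher Z=14 is smaller); Al³⁺ < Mg²⁺ (both 10 e⁻, Z=13>12); Mg²⁺ < Ca²⁺ (same group, period 3 vs 4); Ca²⁺ < Sr²⁺ (same group, period 4 vs 5); Sr²⁺ < Se²⁻ (both 36 e⁻, Z=38>34).
With Sr²⁺ included the full order is Si⁴⁺ < Al³⁺ < Mg²⁺ < Ca²⁺ < Sr²⁺ < Se²⁻, so it takes position 5.

5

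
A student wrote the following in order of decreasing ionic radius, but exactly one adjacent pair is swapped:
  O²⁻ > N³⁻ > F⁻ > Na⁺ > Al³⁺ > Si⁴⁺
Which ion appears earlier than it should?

O²⁻

Check each adjacent pair. O²⁻ and N³⁻ are reversed: they are isoelectronic (10 e⁻) and O has more protons than N (8 vs 7), making O²⁻ smaller. No other neighbouring pair contradicts the periodic trends, so O²⁻ is the ion listed too early.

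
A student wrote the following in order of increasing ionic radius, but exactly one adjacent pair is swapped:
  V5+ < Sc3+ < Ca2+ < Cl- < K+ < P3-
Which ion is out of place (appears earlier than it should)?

Cl-

Scanning neighbour by neighbour, only Cl-/K+ violates a trend: both have 18 electrons but Z(K)=19 > Z(Cl)=17, so K+ should be the smaller of the two. That makes Cl- the one sitting a position early relative to where it belongs.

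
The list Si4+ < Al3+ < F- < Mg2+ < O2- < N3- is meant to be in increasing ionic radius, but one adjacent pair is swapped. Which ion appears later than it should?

Mg2+

The pair F-, Mg2+ is the wrong way round — Mg2+ and F- share 10 electrons; the higher nuclear charge on Mg (Z=12) contracts it more, so Mg2+ < F-. All other adjacent pairs agree with periodic trends, so Mg2+ is the misplaced ion.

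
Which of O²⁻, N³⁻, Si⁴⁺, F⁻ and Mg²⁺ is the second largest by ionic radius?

O²⁻

Each ion has 10 electrons. The ranking follows nuclear charge in reverse — greater Z gives a smaller radius. Si⁴⁺ (Z=14), Mg²⁺ (Z=12), F⁻ (Z=9), O²⁻ (Z=8), N³⁻ (Z=7).
Full ascending order: Si⁴⁺ < Mg²⁺ < F⁻ < O²⁻ < N³⁻. Counting from the largest, position 2 is O²⁻.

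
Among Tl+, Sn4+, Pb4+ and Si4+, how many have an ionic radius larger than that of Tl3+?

1

Tabulating Z and e⁻: Si4+ has 10 e⁻ (Z=14), Sn4+ has 46 e⁻ (Z=50), Pb4+ has 78 e⁻ (Z=82), Tl3+ has 78 e⁻ (Z=81), Tl+ has 80 e⁻ (Z=81). Si4+ < Sn4+ (same group, period 3 vs 5); Sn4+ < Pb4+ (same group, 1 shell fewer); Pb4+ < Tl3+ (both 78 e⁻, Z=82>81); Tl3+ < Tl+ (same element, +3 vs +1).
Placing each against Tl3+: smaller — Si4+, Sn4+, Pb4+; larger — Tl+. Count: 1.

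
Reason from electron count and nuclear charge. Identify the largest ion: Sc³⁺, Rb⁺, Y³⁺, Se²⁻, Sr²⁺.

Se²⁻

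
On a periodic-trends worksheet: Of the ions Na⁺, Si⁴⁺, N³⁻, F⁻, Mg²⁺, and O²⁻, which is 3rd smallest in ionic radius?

All of these have 10 electrons (isoelectronic). With the same electron cloud, the ion with the most protons pulls it in tightest. Nuclear charges: Si⁴⁺ (Z=14), Mg²⁺ (Z=12), Na⁺ (Z=11), F⁻ (Z=9), O²⁻ (Z=8), N³⁻ (Z=7). Highest Z is smallest.
Full ascending order: Si⁴⁺ < Mg²⁺ < Na⁺ < F⁻ < O²⁻ < N³⁻. Counting from the smallest, position 3 is Na⁺.

Na⁺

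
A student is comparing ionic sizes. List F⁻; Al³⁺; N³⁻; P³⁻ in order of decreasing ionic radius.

P³⁻ > N³⁻ > F⁻ > Al³⁺

Al³⁺ (Z=13, 10 e⁻), F⁻ (Z=9, 10 e⁻), N³⁻ (Z=7, 10 e⁻), P³⁻ (Z=15, 18 e⁻). Al³⁺ < F⁻ (isoelectronic, higher Z=13 is smaller); F⁻ < N³⁻ (isoelectronic, higher Z=9 is smaller); N³⁻ < P³⁻ (same group, 1 shell fewer).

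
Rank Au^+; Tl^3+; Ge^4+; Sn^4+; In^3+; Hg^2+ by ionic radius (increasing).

Ge^4+: 28 e⁻, Z=32, Sn^4+: 46 e⁻, Z=50, In^3+: 46 e⁻, Z=49, Tl^3+: 78 e⁻, Z=81, Hg^2+: 78 e⁻, Z=80, Au^+: 78 e⁻, Z=79. Ge^4+ < Sn^4+ (same group, period 4 vs 5); Sn^4+ < In^3+ (both 46 e⁻, Z=50>49); In^3+ < Tl^3+ (same group, 1 shell fewer); Tl^3+ < Hg^2+ (both 78 e⁻, Z=81>80); Hg^2+ < Au^+ (both 78 e⁻, Z=80>79).

Ge^4+ < Sn^4+ < In^3+ < Tl^3+ < Hg^2+ < Au^+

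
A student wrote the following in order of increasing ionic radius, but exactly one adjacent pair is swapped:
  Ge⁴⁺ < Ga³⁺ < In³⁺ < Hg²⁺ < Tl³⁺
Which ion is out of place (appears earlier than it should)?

The pair Hg²⁺, Tl³⁺ is the wrong way round — they are isoelectronic (78 e⁻) and Tl has more protons than Hg (81 vs 80), making Tl³⁺ smaller. All other adjacent pairs agree with periodic trends, so Hg²⁺ is the misplaced ion.

Hg²⁺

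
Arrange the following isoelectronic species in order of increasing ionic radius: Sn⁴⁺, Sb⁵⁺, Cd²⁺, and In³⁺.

Sb⁵⁺ < Sn⁴⁺ < In³⁺ < Cd²⁺

These species are isoelectronic with 46 electrons. The only difference is the number of protons: Sb⁵⁺ (Z=51), Sn⁴⁺ (Z=50), In³⁺ (Z=49), Cd²⁺ (Z=48). The strongest nuclear pull (Sb⁵⁺) gives the smallest ion.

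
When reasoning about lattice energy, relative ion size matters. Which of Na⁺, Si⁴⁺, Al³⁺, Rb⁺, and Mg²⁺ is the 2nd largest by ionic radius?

Work out protons and electrons: Si⁴⁺ (Z=14, 10 e⁻), Al³⁺ (Z=13, 10 e⁻), Mg²⁺ (Z=12, 10 e⁻), Na⁺ (Z=11, 10 e⁻), Rb⁺ (Z=37, 36 e⁻). Si⁴⁺ < Al³⁺ (both 10 e⁻, Z=14>13); Al³⁺ < Mg²⁺ (isoelectronic, higher Z=13 is smaller); Mg²⁺ < Na⁺ (isoelectronic, higher Z=12 is smaller); Na⁺ < Rb⁺ (same group, 2 shells fewer).
So the order is Si⁴⁺ < Al³⁺ < Mg²⁺ < Na⁺ < Rb⁺; the 2nd-largest ion is Na⁺.

Na⁺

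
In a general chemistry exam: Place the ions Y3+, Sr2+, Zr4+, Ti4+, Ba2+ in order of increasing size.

Ti4+ < Zr4+ < Y3+ < Sr2+ < Ba2+

Tabulating Z and e⁻: Ti4+: 18 e⁻, Z=22, Zr4+: 36 e⁻, Z=40, Y3+: 36 e⁻, Z=39, Sr2+: 36 e⁻, Z=38, Ba2+: 54 e⁻, Z=56. Ti4+ < Zr4+ (same group, 1 shell fewer); Zr4+ < Y3+ (isoelectronic, higher Z=40 is smaller); Y3+ < Sr2+ (both 36 e⁻, Z=39>38); Sr2+ < Ba2+ (same group, 1 shell fewer).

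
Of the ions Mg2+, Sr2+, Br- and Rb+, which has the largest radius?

Br-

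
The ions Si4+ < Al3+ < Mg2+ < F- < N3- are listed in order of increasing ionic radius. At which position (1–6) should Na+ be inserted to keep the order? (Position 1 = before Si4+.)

Isoelectronic series (10 e⁻ each). Size is set by nuclear charge: more protons means a smaller ion. Si4+ (Z=14), Al3+ (Z=13), Mg2+ (Z=12), Na+ (Z=11), F- (Z=9), N3- (Z=7).
Putting Na+ in gives Si4+ < Al3+ < Mg2+ < Na+ < F- < N3-; it lands at slot 4.

4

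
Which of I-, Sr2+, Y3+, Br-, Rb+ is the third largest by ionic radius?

Rb+

Y3+: 36 e⁻, Z=39, Sr2+: 36 e⁻, Z=38, Rb+: 36 e⁻, Z=37, Br-: 36 e⁻, Z=35, I-: 54 e⁻, Z=53. Y3+ < Sr2+ (isoelectronic, higher Z=39 is smaller); Sr2+ < Rb+ (isoelectronic, higher Z=38 is smaller); Rb+ < Br- (isoelectronic, higher Z=37 is smaller); Br- < I- (same group, 1 shell fewer).
So the order is Y3+ < Sr2+ < Rb+ < Br- < I-; the 3rd-largest ion is Rb+.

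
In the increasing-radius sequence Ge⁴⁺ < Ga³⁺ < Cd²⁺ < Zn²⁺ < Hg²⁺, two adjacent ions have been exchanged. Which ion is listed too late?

Zn²⁺

Check each adjacent pair. Cd²⁺ and Zn²⁺ are reversed: both in group 12 with the same charge; Zn²⁺ (period 4) has the smaller radius. No other neighbouring pair contradicts the periodic trends, so Zn²⁺ is the ion listed too late.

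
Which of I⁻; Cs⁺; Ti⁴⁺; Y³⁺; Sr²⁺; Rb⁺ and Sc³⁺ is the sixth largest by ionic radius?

First list Z and electron count for each: Ti⁴⁺ (Z=22, 18 e⁻), Sc³⁺ (Z=21, 18 e⁻), Y³⁺ (Z=39, 36 e⁻), Sr²⁺ (Z=38, 36 e⁻), Rb⁺ (Z=37, 36 e⁻), Cs⁺ (Z=55, 54 e⁻), I⁻ (Z=53, 54 e⁻). Ti⁴⁺ < Sc³⁺ (both 18 e⁻, Z=22>21); Sc³⁺ < Y³⁺ (same group, 1 shell fewer); Y³⁺ < Sr²⁺ (both 36 e⁻, Z=39>38); Sr²⁺ < Rb⁺ (both 36 e⁻, Z=38>37); Rb⁺ < Cs⁺ (same group, period 5 vs 6); Cs⁺ < I⁻ (isoelectronic, higher Z=55 is smaller).
Full ascending order: Ti⁴⁺ < Sc³⁺ < Y³⁺ < Sr²⁺ < Rb⁺ < Cs⁺ < I⁻. Counting from the largest, position 6 is Sc³⁺.

Sc³⁺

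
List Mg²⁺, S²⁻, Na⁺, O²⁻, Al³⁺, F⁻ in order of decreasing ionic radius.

Electron counts and nuclear charges: Al³⁺ (Z=13, 10 e⁻), Mg²⁺ (Z=12, 10 e⁻), Na⁺ (Z=11, 10 e⁻), F⁻ (Z=9, 10 e⁻), O²⁻ (Z=8, 10 e⁻), S²⁻ (Z=16, 18 e⁻). Al³⁺ < Mg²⁺ (both 10 e⁻, Z=13>12); Mg²⁺ < Na⁺ (both 10 e⁻, Z=12>11); Na⁺ < F⁻ (both 10 e⁻, Z=11>9); F⁻ < O²⁻ (both 10 e⁻, Z=9>8); O²⁻ < S²⁻ (same group, 1 shell fewer).

S²⁻ > O²⁻ > F⁻ > Na⁺ > Mg²⁺ > Al³⁺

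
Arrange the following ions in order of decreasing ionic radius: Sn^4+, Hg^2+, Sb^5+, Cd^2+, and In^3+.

Work out protons and electrons: Sb^5+ (Z=51, 46 e⁻), Sn^4+ (Z=50, 46 e⁻), In^3+ (Z=49, 46 e⁻), Cd^2+ (Z=48, 46 e⁻), Hg^2+ (Z=80, 78 e⁻). Sb^5+ < Sn^4+ (isoelectronic, higher Z=51 is smaller); Sn^4+ < In^3+ (both 46 e⁻, Z=50>49); In^3+ < Cd^2+ (isoelectronic, higher Z=49 is smaller); Cd^2+ < Hg^2+ (same group, 1 shell fewer).

Hg^2+ > Cd^2+ > In^3+ > Sn^4+ > Sb^5+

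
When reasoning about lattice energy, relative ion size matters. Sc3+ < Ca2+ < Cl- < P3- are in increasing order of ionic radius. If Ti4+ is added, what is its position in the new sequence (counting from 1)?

1

These species are isoelectronic with 18 electrons. The only difference is the number of protons: Ti4+ (Z=22), Sc3+ (Z=21), Ca2+ (Z=20), Cl- (Z=17), P3- (Z=15). The strongest nuclear pull (Ti4+) gives the smallest ion.
Putting Ti4+ in gives Ti4+ < Sc3+ < Ca2+ < Cl- < P3-; it lands at slot 1.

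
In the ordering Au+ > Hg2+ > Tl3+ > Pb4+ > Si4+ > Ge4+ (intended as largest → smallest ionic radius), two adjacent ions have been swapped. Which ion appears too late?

Ge4+

Check each adjacent pair. Si4+ and Ge4+ are reversed: same group and charge — period 3 sits above period 4, so Si4+ is smaller. No other neighbouring pair contradicts the periodic trends, so Ge4+ is the ion listed too late.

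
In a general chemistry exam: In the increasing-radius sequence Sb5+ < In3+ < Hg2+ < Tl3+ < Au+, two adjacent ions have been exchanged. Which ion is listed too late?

Tl3+

Scanning neighbour by neighbour, only Hg2+/Tl3+ violates a trend: they are isoelectronic (78 e⁻) and Tl has more protons than Hg (81 vs 80), making Tl3+ smaller. That makes Tl3+ the one sitting a position late relative to where it belongs.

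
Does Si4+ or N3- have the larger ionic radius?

Each ion has 10 electrons. The ranking follows nuclear charge in reverse — greater Z gives a smaller radius. Si4+ (Z=14), N3- (Z=7).

N3-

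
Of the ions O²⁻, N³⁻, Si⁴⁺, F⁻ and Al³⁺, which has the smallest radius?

These species are isoelectronic with 10 electrons. The only difference is the number of protons: Si⁴⁺ (Z=14), Al³⁺ (Z=13), F⁻ (Z=9), O²⁻ (Z=8), N³⁻ (Z=7). The strongest nuclear pull (Si⁴⁺) gives the smallest ion.

Si⁴⁺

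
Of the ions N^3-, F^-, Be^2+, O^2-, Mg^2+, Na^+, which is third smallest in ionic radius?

Na^+

Electron counts and nuclear charges: Be^2+ (Z=4, 2 e⁻), Mg^2+ (Z=12, 10 e⁻), Na^+ (Z=11, 10 e⁻), F^- (Z=9, 10 e⁻), O^2- (Z=8, 10 e⁻), N^3- (Z=7, 10 e⁻). Be^2+ < Mg^2+ (same group, 1 shell fewer); Mg^2+ < Na^+ (both 10 e⁻, Z=12>11); Na^+ < F^- (isoelectronic, higher Z=11 is smaller); F^- < O^2- (both 10 e⁻, Z=9>8); O^2- < N^3- (both 10 e⁻, Z=8>7).
Full ascending order: Be^2+ < Mg^2+ < Na^+ < F^- < O^2- < N^3-. Counting from the smallest, position 3 is Na^+.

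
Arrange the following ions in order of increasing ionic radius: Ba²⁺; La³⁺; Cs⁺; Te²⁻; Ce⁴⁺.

All of these have 54 electrons (isoelectronic). With the same electron cloud, the ion with the most protons pulls it in tightest. Nuclear charges: Ce⁴⁺ (Z=58), La³⁺ (Z=57), Ba²⁺ (Z=56), Cs⁺ (Z=55), Te²⁻ (Z=52). Highest Z is smallest.

Ce⁴⁺ < La³⁺ < Ba²⁺ < Cs⁺ < Te²⁻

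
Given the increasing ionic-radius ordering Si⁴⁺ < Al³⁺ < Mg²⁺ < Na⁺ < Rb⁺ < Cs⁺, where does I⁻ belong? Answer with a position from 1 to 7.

7

Tabulating Z and e⁻: Si⁴⁺ has 10 e⁻ (Z=14), Al³⁺ has 10 e⁻ (Z=13), Mg²⁺ has 10 e⁻ (Z=12), Na⁺ has 10 e⁻ (Z=11), Rb⁺ has 36 e⁻ (Z=37), Cs⁺ has 54 e⁻ (Z=55), I⁻ has 54 e⁻ (Z=53). Si⁴⁺ < Al³⁺ (isoelectronic, higher Z=14 is smaller); Al³⁺ < Mg²⁺ (isoelectronic, higher Z=13 is smaller); Mg²⁺ < Na⁺ (isoelectronic, higher Z=12 is smaller); Na⁺ < Rb⁺ (same group, period 3 vs 5); Rb⁺ < Cs⁺ (same group, 1 shell fewer); Cs⁺ < I⁻ (both 54 e⁻, Z=55>53).
Merged order: Si⁴⁺ < Al³⁺ < Mg²⁺ < Na⁺ < Rb⁺ < Cs⁺ < I⁻ — I⁻ is number 7.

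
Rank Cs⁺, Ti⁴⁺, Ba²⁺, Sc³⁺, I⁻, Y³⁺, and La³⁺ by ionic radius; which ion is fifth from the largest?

Electron counts and nuclear charges: Ti⁴⁺: 18 e⁻, Z=22, Sc³⁺: 18 e⁻, Z=21, Y³⁺: 36 e⁻, Z=39, La³⁺: 54 e⁻, Z=57, Ba²⁺: 54 e⁻, Z=56, Cs⁺: 54 e⁻, Z=55, I⁻: 54 e⁻, Z=53. Ti⁴⁺ < Sc³⁺ (both 18 e⁻, Z=22>21); Sc³⁺ < Y³⁺ (same group, 1 shell fewer); Y³⁺ < La³⁺ (same group, 1 shell fewer); La³⁺ < Ba²⁺ (isoelectronic, higher Z=57 is smaller); Ba²⁺ < Cs⁺ (both 54 e⁻, Z=56>55); Cs⁺ < I⁻ (both 54 e⁻, Z=55>53).
Ordering: Ti⁴⁺ < Sc³⁺ < Y³⁺ < La³⁺ < Ba²⁺ < Cs⁺ < I⁻. The fifth largest is Y³⁺.

Y³⁺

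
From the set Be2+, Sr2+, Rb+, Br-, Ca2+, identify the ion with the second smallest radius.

Tabulating Z and e⁻: Be2+: 2 e⁻, Z=4, Ca2+: 18 e⁻, Z=20, Sr2+: 36 e⁻, Z=38, Rb+: 36 e⁻, Z=37, Br-: 36 e⁻, Z=35. Be2+ < Ca2+ (same group, period 2 vs 4); Ca2+ < Sr2+ (same group, 1 shell fewer); Sr2+ < Rb+ (both 36 e⁻, Z=38>37); Rb+ < Br- (isoelectronic, higher Z=37 is smaller).
Ordering: Be2+ < Ca2+ < Sr2+ < Rb+ < Br-. The second smallest is Ca2+.

Ca2+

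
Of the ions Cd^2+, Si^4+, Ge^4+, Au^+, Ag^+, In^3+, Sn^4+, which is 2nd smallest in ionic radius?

Ge^4+

First list Z and electron count for each: Si^4+ (Z=14, 10 e⁻), Ge^4+ (Z=32, 28 e⁻), Sn^4+ (Z=50, 46 e⁻), In^3+ (Z=49, 46 e⁻), Cd^2+ (Z=48, 46 e⁻), Ag^+ (Z=47, 46 e⁻), Au^+ (Z=79, 78 e⁻). Si^4+ < Ge^4+ (same group, 1 shell fewer); Ge^4+ < Sn^4+ (same group, period 4 vs 5); Sn^4+ < In^3+ (isoelectronic, higher Z=50 is smaller); In^3+ < Cd^2+ (both 46 e⁻, Z=49>48); Cd^2+ < Ag^+ (isoelectronic, higher Z=48 is smaller); Ag^+ < Au^+ (same group, period 5 vs 6).
Ordering: Si^4+ < Ge^4+ < Sn^4+ < In^3+ < Cd^2+ < Ag^+ < Au^+. The 2nd smallest is Ge^4+.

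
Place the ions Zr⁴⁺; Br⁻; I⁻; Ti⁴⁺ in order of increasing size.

Ti⁴⁺ < Zr⁴⁺ < Br⁻ < I⁻

Work out protons and electrons: Ti⁴⁺ (Z=22, 18 e⁻), Zr⁴⁺ (Z=40, 36 e⁻), Br⁻ (Z=35, 36 e⁻), I⁻ (Z=53, 54 e⁻). Ti⁴⁺ < Zr⁴⁺ (same group, 1 shell fewer); Zr⁴⁺ < Br⁻ (isoelectronic, higher Z=40 is smaller); Br⁻ < I⁻ (same group, 1 shell fewer).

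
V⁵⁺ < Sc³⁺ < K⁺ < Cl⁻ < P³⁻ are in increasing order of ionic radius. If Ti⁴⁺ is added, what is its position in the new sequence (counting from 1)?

2

Each ion has 18 electrons. The ranking follows nuclear charge in reverse — greater Z gives a smaller radius. V⁵⁺ (Z=23), Ti⁴⁺ (Z=22), Sc³⁺ (Z=21), K⁺ (Z=19), Cl⁻ (Z=17), P³⁻ (Z=15).
The complete sequence is V⁵⁺ < Ti⁴⁺ < Sc³⁺ < K⁺ < Cl⁻ < P³⁻. Ti⁴⁺ sits at position 2.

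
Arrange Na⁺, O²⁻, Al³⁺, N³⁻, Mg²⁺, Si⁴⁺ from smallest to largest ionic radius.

Si⁴⁺ < Al³⁺ < Mg²⁺ < Na⁺ < O²⁻ < N³⁻

Isoelectronic series (10 e⁻ each). Size is set by nuclear charge: more protons means a smaller ion. Si⁴⁺ (Z=14), Al³⁺ (Z=13), Mg²⁺ (Z=12), Na⁺ (Z=11), O²⁻ (Z=8), N³⁻ (Z=7).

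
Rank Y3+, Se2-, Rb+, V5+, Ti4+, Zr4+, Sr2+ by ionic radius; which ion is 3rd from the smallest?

Tabulating Z and e⁻: V5+: 18 e⁻, Z=23, Ti4+: 18 e⁻, Z=22, Zr4+: 36 e⁻, Z=40, Y3+: 36 e⁻, Z=39, Sr2+: 36 e⁻, Z=38, Rb+: 36 e⁻, Z=37, Se2-: 36 e⁻, Z=34. V5+ < Ti4+ (isoelectronic, higher Z=23 is smaller); Ti4+ < Zr4+ (same group, period 4 vs 5); Zr4+ < Y3+ (isoelectronic, higher Z=40 is smaller); Y3+ < Sr2+ (isoelectronic, higher Z=39 is smaller); Sr2+ < Rb+ (isoelectronic, higher Z=38 is smaller); Rb+ < Se2- (both 36 e⁻, Z=37>34).
Ordering: V5+ < Ti4+ < Zr4+ < Y3+ < Sr2+ < Rb+ < Se2-. The 3rd smallest is Zr4+.

Zr4+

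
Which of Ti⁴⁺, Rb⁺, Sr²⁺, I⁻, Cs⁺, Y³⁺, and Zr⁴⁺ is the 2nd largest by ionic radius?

Electron counts and nuclear charges: Ti⁴⁺: 18 e⁻, Z=22, Zr⁴⁺: 36 e⁻, Z=40, Y³⁺: 36 e⁻, Z=39, Sr²⁺: 36 e⁻, Z=38, Rb⁺: 36 e⁻, Z=37, Cs⁺: 54 e⁻, Z=55, I⁻: 54 e⁻, Z=53. Ti⁴⁺ < Zr⁴⁺ (same group, period 4 vs 5); Zr⁴⁺ < Y³⁺ (isoelectronic, higher Z=40 is smaller); Y³⁺ < Sr²⁺ (isoelectronic, higher Z=39 is smaller); Sr²⁺ < Rb⁺ (isoelectronic, higher Z=38 is smaller); Rb⁺ < Cs⁺ (same group, period 5 vs 6); Cs⁺ < I⁻ (both 54 e⁻, Z=55>53).
That gives Ti⁴⁺ < Zr⁴⁺ < Y³⁺ < Sr²⁺ < Rb⁺ < Cs⁺ < I⁻. From the largest end, number 2 is Cs⁺.

Cs⁺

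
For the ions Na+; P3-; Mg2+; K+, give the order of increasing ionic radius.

Mg2+ < Na+ < K+ < P3-

Electron counts and nuclear charges: Mg2+: 10 e⁻, Z=12, Na+: 10 e⁻, Z=11, K+: 18 e⁻, Z=19, P3-: 18 e⁻, Z=15. Mg2+ < Na+ (both 10 e⁻, Z=12>11); Na+ < K+ (same group, period 3 vs 4); K+ < P3- (both 18 e⁻, Z=19>15).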